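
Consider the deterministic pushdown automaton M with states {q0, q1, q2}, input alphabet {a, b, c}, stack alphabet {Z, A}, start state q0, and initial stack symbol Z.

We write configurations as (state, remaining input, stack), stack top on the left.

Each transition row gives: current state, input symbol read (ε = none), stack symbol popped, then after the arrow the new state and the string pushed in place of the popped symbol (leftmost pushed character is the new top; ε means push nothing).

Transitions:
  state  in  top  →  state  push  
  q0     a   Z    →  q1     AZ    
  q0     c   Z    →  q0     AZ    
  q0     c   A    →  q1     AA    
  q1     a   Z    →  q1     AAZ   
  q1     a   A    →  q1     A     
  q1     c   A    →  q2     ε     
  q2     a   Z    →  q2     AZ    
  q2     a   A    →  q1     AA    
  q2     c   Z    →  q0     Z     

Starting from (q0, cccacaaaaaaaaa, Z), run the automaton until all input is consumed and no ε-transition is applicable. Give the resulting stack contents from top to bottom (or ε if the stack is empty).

(q0, cccacaaaaaaaaa, Z)
  read c, top Z: go to q0, push AZ → (q0, ccacaaaaaaaaa, AZ)
  read c, top A: go to q1, push AA → (q1, cacaaaaaaaaa, AAZ)
  read c, top A: go to q2, push ε → (q2, acaaaaaaaaa, AZ)
  read a, top A: go to q1, push AA → (q1, caaaaaaaaa, AAZ)
  read c, top A: go to q2, push ε → (q2, aaaaaaaaa, AZ)
  read a, top A: go to q1, push AA → (q1, aaaaaaaa, AAZ)
  read a, top A: go to q1, push A → (q1, aaaaaaa, AAZ)
  read a, top A: go to q1, push A → (q1, aaaaaa, AAZ)
  read a, top A: go to q1, push A → (q1, aaaaa, AAZ)
  read a, top A: go to q1, push A → (q1, aaaa, AAZ)
  read a, top A: go to q1, push A → (q1, aaa, AAZ)
  read a, top A: go to q1, push A → (q1, aa, AAZ)
  read a, top A: go to q1, push A → (q1, a, AAZ)
  read a, top A: go to q1, push A → (q1, ε, AAZ)
All input consumed in state q1 with stack AAZ.

AAZ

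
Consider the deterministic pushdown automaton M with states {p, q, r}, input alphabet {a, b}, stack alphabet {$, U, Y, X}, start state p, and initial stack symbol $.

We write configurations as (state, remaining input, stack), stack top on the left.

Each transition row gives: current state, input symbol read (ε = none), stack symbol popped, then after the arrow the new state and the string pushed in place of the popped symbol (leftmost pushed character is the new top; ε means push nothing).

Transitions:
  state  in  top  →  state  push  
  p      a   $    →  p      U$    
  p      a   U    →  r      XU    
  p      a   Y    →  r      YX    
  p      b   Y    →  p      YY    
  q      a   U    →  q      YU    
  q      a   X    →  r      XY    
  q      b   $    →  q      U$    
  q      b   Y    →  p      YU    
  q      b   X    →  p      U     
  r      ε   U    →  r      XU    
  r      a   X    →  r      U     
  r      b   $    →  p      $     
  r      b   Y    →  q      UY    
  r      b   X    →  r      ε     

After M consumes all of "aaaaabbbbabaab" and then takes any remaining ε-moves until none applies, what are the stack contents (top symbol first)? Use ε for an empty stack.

(p, aaaaabbbbabaab, $) ⊢ (p, aaaabbbbabaab, U$) ⊢ (r, aaabbbbabaab, XU$) ⊢ (r, aabbbbabaab, UU$) ⊢ (r, aabbbbabaab, XUU$) ⊢ (r, abbbbabaab, UUU$) ⊢ (r, abbbbabaab, XUUU$) ⊢ (r, bbbbabaab, UUUU$) ⊢ (r, bbbbabaab, XUUUU$) ⊢ (r, bbbabaab, UUUU$) ⊢ (r, bbbabaab, XUUUU$) ⊢ (r, bbabaab, UUUU$) ⊢ (r, bbabaab, XUUUU$) ⊢ (r, babaab, UUUU$) ⊢ (r, babaab, XUUUU$) ⊢ (r, abaab, UUUU$) ⊢ (r, abaab, XUUUU$) ⊢ (r, baab, UUUUU$) ⊢ (r, baab, XUUUUU$) ⊢ (r, aab, UUUUU$) ⊢ (r, aab, XUUUUU$) ⊢ (r, ab, UUUUUU$) ⊢ (r, ab, XUUUUUU$) ⊢ (r, b, UUUUUUU$) ⊢ (r, b, XUUUUUUU$) ⊢ (r, ε, UUUUUUU$) ⊢ (r, ε, XUUUUUUU$)
All input consumed in state r with stack XUUUUUUU$.

XUUUUUUU$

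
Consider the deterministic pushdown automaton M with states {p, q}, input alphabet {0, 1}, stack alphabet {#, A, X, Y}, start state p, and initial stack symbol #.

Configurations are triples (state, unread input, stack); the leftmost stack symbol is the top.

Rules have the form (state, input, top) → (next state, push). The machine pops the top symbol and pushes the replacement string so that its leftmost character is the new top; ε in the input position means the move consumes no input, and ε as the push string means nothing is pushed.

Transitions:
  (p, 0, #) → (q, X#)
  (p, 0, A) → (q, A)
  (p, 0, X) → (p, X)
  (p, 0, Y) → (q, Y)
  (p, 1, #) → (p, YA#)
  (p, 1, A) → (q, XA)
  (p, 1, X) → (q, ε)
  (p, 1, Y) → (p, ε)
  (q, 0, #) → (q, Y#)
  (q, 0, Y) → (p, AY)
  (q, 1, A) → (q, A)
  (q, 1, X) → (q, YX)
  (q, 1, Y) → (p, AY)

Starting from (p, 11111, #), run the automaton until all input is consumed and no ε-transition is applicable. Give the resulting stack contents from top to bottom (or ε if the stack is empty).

(p, 11111, #)
  read 1, top #: go to p, push YA# → (p, 1111, YA#)
  read 1, top Y: go to p, push ε → (p, 111, A#)
  read 1, top A: go to q, push XA → (q, 11, XA#)
  read 1, top X: go to q, push YX → (q, 1, YXA#)
  read 1, top Y: go to p, push AY → (p, ε, AYXA#)
All input consumed in state p with stack AYXA#.

AYXA#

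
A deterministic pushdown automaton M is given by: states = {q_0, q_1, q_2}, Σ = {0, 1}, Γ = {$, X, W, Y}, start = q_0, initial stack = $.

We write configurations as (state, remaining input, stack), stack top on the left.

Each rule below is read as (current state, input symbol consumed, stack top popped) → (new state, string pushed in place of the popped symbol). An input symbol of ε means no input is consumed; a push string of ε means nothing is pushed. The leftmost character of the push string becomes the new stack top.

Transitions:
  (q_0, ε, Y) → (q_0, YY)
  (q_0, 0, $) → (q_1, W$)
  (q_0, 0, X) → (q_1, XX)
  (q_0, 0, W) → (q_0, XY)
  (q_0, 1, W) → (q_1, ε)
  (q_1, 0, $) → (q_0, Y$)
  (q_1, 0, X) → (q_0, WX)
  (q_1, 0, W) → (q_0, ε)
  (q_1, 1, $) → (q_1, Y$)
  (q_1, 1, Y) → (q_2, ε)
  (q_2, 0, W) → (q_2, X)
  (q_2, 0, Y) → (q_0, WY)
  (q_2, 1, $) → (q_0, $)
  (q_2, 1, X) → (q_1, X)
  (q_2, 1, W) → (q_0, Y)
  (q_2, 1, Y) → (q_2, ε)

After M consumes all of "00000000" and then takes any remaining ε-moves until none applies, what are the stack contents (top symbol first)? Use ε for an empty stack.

$

(q_0, 00000000, $) ⊢ (q_1, 0000000, W$) ⊢ (q_0, 000000, $) ⊢ (q_1, 00000, W$) ⊢ (q_0, 0000, $) ⊢ (q_1, 000, W$) ⊢ (q_0, 00, $) ⊢ (q_1, 0, W$) ⊢ (q_0, ε, $)
All input consumed in state q_0 with stack $.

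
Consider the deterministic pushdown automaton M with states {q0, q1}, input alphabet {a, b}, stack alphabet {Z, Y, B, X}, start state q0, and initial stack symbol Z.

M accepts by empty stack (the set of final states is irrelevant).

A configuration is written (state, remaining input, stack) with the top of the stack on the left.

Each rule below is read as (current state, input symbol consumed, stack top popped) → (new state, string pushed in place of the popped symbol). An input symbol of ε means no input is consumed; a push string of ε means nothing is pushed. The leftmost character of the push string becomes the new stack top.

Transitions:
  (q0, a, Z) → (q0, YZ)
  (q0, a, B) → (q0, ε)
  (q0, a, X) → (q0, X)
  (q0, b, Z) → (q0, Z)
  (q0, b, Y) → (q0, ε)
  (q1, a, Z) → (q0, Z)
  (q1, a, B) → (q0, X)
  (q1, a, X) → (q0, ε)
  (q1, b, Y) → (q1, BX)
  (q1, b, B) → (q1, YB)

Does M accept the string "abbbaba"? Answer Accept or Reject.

(q0, abbbaba, Z) ⊢ (q0, bbbaba, YZ) ⊢ (q0, bbaba, Z) ⊢ (q0, baba, Z) ⊢ (q0, aba, Z) ⊢ (q0, ba, YZ) ⊢ (q0, a, Z) ⊢ (q0, ε, YZ)
All input consumed; stack is YZ, not empty, and no further ε-move applies.

Reject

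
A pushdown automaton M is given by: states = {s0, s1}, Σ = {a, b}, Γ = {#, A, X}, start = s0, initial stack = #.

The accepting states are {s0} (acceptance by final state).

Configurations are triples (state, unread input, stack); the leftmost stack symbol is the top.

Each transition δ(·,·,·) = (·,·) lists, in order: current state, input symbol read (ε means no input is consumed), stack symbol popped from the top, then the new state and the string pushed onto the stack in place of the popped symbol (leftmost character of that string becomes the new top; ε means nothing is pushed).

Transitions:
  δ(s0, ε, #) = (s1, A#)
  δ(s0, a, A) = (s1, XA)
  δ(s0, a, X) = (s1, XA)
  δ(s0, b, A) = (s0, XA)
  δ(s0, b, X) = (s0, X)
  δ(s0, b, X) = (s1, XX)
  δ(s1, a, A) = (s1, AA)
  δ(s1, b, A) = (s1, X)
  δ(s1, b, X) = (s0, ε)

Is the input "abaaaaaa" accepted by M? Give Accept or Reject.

No computation consumes all input and reaches a final state.

Reject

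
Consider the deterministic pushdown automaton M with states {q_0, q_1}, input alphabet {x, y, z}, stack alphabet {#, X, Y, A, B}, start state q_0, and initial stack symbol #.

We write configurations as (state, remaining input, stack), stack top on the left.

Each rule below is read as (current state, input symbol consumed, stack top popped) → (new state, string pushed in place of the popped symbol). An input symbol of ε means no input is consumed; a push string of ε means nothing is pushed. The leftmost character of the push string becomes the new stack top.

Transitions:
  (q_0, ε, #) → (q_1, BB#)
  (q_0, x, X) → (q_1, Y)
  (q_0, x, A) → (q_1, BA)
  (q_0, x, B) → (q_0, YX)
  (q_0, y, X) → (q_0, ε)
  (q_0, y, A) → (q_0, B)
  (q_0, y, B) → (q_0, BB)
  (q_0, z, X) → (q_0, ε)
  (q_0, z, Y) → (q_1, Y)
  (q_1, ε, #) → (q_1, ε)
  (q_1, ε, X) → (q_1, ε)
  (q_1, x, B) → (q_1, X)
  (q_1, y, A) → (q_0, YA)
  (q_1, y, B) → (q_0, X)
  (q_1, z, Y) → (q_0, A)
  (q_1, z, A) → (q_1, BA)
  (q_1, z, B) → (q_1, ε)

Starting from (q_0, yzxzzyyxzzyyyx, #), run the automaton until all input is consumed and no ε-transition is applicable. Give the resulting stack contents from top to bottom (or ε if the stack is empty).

YXBBXBX#

(q_0, yzxzzyyxzzyyyx, #)
  ε-move, top #: go to q_1, push BB# → (q_1, yzxzzyyxzzyyyx, BB#)
  read y, top B: go to q_0, push X → (q_0, zxzzyyxzzyyyx, XB#)
  read z, top X: go to q_0, push ε → (q_0, xzzyyxzzyyyx, B#)
  read x, top B: go to q_0, push YX → (q_0, zzyyxzzyyyx, YX#)
  read z, top Y: go to q_1, push Y → (q_1, zyyxzzyyyx, YX#)
  read z, top Y: go to q_0, push A → (q_0, yyxzzyyyx, AX#)
  read y, top A: go to q_0, push B → (q_0, yxzzyyyx, BX#)
  read y, top B: go to q_0, push BB → (q_0, xzzyyyx, BBX#)
  read x, top B: go to q_0, push YX → (q_0, zzyyyx, YXBX#)
  read z, top Y: go to q_1, push Y → (q_1, zyyyx, YXBX#)
  read z, top Y: go to q_0, push A → (q_0, yyyx, AXBX#)
  read y, top A: go to q_0, push B → (q_0, yyx, BXBX#)
  read y, top B: go to q_0, push BB → (q_0, yx, BBXBX#)
  read y, top B: go to q_0, push BB → (q_0, x, BBBXBX#)
  read x, top B: go to q_0, push YX → (q_0, ε, YXBBXBX#)
All input consumed in state q_0 with stack YXBBXBX#.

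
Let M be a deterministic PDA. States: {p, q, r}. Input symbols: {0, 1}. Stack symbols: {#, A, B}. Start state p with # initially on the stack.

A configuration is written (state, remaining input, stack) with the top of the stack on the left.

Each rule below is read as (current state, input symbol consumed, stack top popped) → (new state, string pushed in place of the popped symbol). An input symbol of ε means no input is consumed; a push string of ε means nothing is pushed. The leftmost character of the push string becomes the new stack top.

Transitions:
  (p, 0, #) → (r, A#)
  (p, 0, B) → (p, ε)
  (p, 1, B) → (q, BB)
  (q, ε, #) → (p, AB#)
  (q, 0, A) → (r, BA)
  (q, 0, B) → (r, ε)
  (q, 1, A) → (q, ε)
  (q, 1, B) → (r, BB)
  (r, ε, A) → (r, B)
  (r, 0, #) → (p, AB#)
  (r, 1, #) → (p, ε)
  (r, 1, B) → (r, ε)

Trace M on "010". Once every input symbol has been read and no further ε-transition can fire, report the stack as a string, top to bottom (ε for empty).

AB#

(p, 010, #)
  read 0, top #: go to r, push A# → (r, 10, A#)
  ε-move, top A: go to r, push B → (r, 10, B#)
  read 1, top B: go to r, push ε → (r, 0, #)
  read 0, top #: go to p, push AB# → (p, ε, AB#)
All input consumed in state p with stack AB#.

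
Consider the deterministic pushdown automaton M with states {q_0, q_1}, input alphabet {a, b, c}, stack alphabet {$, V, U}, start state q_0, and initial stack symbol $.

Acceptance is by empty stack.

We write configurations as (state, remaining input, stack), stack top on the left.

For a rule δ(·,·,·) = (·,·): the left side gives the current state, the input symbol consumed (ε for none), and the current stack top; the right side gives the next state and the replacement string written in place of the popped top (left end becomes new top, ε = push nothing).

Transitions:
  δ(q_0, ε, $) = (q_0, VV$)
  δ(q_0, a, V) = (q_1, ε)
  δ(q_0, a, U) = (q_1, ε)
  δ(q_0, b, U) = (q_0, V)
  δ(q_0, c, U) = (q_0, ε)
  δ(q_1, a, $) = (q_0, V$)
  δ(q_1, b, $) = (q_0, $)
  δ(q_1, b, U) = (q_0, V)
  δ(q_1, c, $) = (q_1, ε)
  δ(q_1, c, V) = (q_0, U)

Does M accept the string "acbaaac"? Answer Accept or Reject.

(q_0, acbaaac, $)
  ε-move, top $: go to q_0, push VV$ → (q_0, acbaaac, VV$)
  read a, top V: go to q_1, push ε → (q_1, cbaaac, V$)
  read c, top V: go to q_0, push U → (q_0, baaac, U$)
  read b, top U: go to q_0, push V → (q_0, aaac, V$)
  read a, top V: go to q_1, push ε → (q_1, aac, $)
  read a, top $: go to q_0, push V$ → (q_0, ac, V$)
  read a, top V: go to q_1, push ε → (q_1, c, $)
  read c, top $: go to q_1, push ε → (q_1, ε, ε)
All input consumed and the stack is empty.

Accept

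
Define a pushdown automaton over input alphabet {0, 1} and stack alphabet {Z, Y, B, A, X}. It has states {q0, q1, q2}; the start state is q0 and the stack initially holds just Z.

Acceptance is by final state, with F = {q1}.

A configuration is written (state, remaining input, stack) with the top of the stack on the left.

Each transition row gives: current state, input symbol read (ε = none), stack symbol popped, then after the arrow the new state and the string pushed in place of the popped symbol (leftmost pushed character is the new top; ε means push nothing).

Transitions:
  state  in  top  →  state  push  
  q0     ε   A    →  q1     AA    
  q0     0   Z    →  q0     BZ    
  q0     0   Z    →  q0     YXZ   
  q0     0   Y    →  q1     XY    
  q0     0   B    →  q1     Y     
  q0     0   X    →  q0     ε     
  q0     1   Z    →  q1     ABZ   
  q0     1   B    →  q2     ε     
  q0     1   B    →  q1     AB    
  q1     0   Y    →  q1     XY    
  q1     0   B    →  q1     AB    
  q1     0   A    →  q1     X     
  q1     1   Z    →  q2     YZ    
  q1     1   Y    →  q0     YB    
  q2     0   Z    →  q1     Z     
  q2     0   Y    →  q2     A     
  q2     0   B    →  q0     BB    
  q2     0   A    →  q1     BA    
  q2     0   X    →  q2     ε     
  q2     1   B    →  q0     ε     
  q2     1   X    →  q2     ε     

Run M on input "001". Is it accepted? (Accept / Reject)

No computation consumes all input and reaches a final state.

Reject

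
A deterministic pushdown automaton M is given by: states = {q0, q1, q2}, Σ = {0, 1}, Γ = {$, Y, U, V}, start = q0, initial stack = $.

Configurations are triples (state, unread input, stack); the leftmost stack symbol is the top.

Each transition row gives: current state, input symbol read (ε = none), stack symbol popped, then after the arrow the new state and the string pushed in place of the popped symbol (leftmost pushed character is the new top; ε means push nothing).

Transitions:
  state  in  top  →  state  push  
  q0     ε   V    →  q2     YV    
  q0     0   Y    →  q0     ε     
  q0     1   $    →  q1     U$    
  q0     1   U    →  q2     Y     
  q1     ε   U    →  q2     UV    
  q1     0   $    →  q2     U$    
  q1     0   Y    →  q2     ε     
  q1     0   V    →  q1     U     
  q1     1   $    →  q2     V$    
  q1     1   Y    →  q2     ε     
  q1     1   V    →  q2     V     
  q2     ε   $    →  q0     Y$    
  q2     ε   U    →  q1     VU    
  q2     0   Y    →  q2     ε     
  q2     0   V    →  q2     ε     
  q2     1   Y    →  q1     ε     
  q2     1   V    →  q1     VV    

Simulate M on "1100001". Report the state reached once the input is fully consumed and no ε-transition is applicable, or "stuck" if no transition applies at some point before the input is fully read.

q2

(q0, 1100001, $)
  read 1, top $: go to q1, push U$ → (q1, 100001, U$)
  ε-move, top U: go to q2, push UV → (q2, 100001, UV$)
  ε-move, top U: go to q1, push VU → (q1, 100001, VUV$)
  read 1, top V: go to q2, push V → (q2, 00001, VUV$)
  read 0, top V: go to q2, push ε → (q2, 0001, UV$)
  ε-move, top U: go to q1, push VU → (q1, 0001, VUV$)
  read 0, top V: go to q1, push U → (q1, 001, UUV$)
  ε-move, top U: go to q2, push UV → (q2, 001, UVUV$)
  ε-move, top U: go to q1, push VU → (q1, 001, VUVUV$)
  read 0, top V: go to q1, push U → (q1, 01, UUVUV$)
  ε-move, top U: go to q2, push UV → (q2, 01, UVUVUV$)
  ε-move, top U: go to q1, push VU → (q1, 01, VUVUVUV$)
  read 0, top V: go to q1, push U → (q1, 1, UUVUVUV$)
  ε-move, top U: go to q2, push UV → (q2, 1, UVUVUVUV$)
  ε-move, top U: go to q1, push VU → (q1, 1, VUVUVUVUV$)
  read 1, top V: go to q2, push V → (q2, ε, VUVUVUVUV$)
All input consumed; M is in state q2.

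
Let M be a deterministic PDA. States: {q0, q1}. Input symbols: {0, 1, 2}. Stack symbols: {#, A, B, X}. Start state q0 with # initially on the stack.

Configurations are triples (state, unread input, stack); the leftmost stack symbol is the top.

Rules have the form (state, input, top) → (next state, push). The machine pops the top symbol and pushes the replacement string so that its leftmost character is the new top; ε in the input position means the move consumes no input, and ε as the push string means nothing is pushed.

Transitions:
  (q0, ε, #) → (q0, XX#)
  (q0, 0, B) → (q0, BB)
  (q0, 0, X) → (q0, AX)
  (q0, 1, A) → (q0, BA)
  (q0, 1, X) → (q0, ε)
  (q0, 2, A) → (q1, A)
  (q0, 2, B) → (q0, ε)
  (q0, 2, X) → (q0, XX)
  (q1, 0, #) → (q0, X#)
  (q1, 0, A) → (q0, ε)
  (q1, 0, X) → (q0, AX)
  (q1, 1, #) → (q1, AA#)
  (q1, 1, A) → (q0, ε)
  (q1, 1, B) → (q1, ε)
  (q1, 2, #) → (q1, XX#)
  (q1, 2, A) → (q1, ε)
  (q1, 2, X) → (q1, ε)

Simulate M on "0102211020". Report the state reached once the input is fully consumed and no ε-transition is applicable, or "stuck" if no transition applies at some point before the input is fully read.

stuck

(q0, 0102211020, #)
  ε-move, top #: go to q0, push XX# → (q0, 0102211020, XX#)
  read 0, top X: go to q0, push AX → (q0, 102211020, AXX#)
  read 1, top A: go to q0, push BA → (q0, 02211020, BAXX#)
  read 0, top B: go to q0, push BB → (q0, 2211020, BBAXX#)
  read 2, top B: go to q0, push ε → (q0, 211020, BAXX#)
  read 2, top B: go to q0, push ε → (q0, 11020, AXX#)
  read 1, top A: go to q0, push BA → (q0, 1020, BAXX#)
No transition for (q0, 1, top B); M blocks with input 1020 remaining.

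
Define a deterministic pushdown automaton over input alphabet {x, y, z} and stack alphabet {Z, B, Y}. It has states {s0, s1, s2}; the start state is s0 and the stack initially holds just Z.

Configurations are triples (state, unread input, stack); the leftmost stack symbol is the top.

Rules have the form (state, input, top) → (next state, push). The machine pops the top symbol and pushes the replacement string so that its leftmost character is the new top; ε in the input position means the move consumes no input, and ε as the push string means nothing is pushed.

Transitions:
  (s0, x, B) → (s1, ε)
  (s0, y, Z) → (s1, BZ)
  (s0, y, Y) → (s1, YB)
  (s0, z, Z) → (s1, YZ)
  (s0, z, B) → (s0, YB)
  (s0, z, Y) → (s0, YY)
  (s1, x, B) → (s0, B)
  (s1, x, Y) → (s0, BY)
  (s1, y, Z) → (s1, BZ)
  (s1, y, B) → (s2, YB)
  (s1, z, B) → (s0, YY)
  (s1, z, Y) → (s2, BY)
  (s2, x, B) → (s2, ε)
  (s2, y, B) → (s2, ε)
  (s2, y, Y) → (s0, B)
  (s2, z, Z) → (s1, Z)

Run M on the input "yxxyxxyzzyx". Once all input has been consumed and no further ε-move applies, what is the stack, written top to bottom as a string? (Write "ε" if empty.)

BYBYYZ

(s0, yxxyxxyzzyx, Z)
  read y, top Z: go to s1, push BZ → (s1, xxyxxyzzyx, BZ)
  read x, top B: go to s0, push B → (s0, xyxxyzzyx, BZ)
  read x, top B: go to s1, push ε → (s1, yxxyzzyx, Z)
  read y, top Z: go to s1, push BZ → (s1, xxyzzyx, BZ)
  read x, top B: go to s0, push B → (s0, xyzzyx, BZ)
  read x, top B: go to s1, push ε → (s1, yzzyx, Z)
  read y, top Z: go to s1, push BZ → (s1, zzyx, BZ)
  read z, top B: go to s0, push YY → (s0, zyx, YYZ)
  read z, top Y: go to s0, push YY → (s0, yx, YYYZ)
  read y, top Y: go to s1, push YB → (s1, x, YBYYZ)
  read x, top Y: go to s0, push BY → (s0, ε, BYBYYZ)
All input consumed in state s0 with stack BYBYYZ.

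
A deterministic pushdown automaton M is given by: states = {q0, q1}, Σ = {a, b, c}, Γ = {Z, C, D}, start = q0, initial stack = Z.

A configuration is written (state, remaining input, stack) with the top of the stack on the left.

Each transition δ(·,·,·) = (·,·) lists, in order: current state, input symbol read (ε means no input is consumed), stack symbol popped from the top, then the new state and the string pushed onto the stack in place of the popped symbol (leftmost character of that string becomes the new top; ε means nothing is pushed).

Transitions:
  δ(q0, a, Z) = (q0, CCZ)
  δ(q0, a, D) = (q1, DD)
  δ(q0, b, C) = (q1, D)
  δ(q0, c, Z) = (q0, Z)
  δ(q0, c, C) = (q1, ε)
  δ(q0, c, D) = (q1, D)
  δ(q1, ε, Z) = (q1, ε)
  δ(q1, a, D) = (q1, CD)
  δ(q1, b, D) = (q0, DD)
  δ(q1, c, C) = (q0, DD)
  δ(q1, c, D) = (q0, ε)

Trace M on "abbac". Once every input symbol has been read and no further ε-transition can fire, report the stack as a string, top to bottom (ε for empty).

DDCZ

(q0, abbac, Z)
  read a, top Z: go to q0, push CCZ → (q0, bbac, CCZ)
  read b, top C: go to q1, push D → (q1, bac, DCZ)
  read b, top D: go to q0, push DD → (q0, ac, DDCZ)
  read a, top D: go to q1, push DD → (q1, c, DDDCZ)
  read c, top D: go to q0, push ε → (q0, ε, DDCZ)
All input consumed in state q0 with stack DDCZ.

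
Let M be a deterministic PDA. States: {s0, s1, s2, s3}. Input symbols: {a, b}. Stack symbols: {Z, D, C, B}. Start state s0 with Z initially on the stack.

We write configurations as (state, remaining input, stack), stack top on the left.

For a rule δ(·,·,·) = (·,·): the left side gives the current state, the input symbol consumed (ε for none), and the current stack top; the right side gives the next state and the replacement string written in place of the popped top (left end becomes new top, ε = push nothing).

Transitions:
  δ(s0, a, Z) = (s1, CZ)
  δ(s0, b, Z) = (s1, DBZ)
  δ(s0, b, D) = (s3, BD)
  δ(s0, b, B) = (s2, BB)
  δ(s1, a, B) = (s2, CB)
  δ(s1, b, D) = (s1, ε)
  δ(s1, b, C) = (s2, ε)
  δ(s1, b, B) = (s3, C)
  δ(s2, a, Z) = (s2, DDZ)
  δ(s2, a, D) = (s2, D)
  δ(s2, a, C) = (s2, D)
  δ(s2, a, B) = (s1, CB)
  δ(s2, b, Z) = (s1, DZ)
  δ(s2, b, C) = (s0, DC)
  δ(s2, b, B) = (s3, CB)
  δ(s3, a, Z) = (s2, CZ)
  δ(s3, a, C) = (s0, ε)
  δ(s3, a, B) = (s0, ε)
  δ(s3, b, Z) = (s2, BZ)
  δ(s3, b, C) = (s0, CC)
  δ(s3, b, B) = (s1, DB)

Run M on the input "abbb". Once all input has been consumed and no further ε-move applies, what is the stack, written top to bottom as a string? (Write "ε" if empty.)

Z

(s0, abbb, Z)
  read a, top Z: go to s1, push CZ → (s1, bbb, CZ)
  read b, top C: go to s2, push ε → (s2, bb, Z)
  read b, top Z: go to s1, push DZ → (s1, b, DZ)
  read b, top D: go to s1, push ε → (s1, ε, Z)
All input consumed in state s1 with stack Z.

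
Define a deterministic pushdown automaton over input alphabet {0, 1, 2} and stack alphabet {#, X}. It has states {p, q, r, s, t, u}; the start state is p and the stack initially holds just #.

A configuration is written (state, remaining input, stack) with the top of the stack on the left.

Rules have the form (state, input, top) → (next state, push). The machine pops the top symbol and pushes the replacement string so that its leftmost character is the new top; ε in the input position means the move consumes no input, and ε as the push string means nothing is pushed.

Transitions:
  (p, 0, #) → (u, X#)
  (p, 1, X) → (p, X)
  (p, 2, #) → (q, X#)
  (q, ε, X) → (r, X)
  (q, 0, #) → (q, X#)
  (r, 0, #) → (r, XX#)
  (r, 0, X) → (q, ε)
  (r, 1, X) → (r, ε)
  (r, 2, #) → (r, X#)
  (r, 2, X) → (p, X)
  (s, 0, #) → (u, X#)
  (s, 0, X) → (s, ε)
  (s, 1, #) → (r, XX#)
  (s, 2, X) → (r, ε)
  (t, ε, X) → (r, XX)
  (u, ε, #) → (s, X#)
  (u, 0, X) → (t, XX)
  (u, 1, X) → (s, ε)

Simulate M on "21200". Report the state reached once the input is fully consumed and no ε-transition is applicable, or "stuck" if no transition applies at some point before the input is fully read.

r

(p, 21200, #) ⊢ (q, 1200, X#) ⊢ (r, 1200, X#) ⊢ (r, 200, #) ⊢ (r, 00, X#) ⊢ (q, 0, #) ⊢ (q, ε, X#) ⊢ (r, ε, X#)
All input consumed; M is in state r.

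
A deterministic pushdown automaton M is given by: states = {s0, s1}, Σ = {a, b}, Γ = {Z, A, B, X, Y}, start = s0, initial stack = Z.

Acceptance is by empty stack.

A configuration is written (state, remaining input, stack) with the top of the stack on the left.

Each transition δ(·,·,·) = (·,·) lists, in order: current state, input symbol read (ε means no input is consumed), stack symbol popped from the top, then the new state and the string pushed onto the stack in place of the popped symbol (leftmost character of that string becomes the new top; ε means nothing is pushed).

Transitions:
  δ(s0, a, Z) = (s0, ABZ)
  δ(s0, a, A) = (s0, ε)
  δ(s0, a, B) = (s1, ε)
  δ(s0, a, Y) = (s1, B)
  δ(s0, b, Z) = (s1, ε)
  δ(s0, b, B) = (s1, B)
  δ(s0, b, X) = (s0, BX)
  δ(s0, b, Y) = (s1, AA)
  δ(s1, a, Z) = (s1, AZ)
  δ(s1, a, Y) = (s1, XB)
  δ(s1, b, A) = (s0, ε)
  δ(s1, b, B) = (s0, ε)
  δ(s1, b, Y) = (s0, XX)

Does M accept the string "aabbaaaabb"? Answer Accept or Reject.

(s0, aabbaaaabb, Z)
  read a, top Z: go to s0, push ABZ → (s0, abbaaaabb, ABZ)
  read a, top A: go to s0, push ε → (s0, bbaaaabb, BZ)
  read b, top B: go to s1, push B → (s1, baaaabb, BZ)
  read b, top B: go to s0, push ε → (s0, aaaabb, Z)
  read a, top Z: go to s0, push ABZ → (s0, aaabb, ABZ)
  read a, top A: go to s0, push ε → (s0, aabb, BZ)
  read a, top B: go to s1, push ε → (s1, abb, Z)
  read a, top Z: go to s1, push AZ → (s1, bb, AZ)
  read b, top A: go to s0, push ε → (s0, b, Z)
  read b, top Z: go to s1, push ε → (s1, ε, ε)
All input consumed and the stack is empty.

Accept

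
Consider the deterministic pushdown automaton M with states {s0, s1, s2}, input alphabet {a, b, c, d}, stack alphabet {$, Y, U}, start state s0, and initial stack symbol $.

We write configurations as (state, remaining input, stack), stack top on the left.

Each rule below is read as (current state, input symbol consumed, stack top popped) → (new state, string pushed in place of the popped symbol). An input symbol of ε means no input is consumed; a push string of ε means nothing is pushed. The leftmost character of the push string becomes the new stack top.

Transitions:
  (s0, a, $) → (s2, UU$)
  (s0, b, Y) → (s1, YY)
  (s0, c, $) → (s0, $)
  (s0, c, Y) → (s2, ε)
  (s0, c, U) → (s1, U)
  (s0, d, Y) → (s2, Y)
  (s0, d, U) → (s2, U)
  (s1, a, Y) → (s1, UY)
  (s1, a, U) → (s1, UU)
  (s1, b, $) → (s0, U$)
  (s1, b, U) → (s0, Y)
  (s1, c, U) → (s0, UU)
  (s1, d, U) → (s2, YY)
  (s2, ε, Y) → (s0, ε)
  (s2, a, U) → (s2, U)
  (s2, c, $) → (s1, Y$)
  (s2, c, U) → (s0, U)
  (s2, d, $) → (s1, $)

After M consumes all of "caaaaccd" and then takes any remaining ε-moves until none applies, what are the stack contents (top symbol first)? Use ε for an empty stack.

(s0, caaaaccd, $)
  read c, top $: go to s0, push $ → (s0, aaaaccd, $)
  read a, top $: go to s2, push UU$ → (s2, aaaccd, UU$)
  read a, top U: go to s2, push U → (s2, aaccd, UU$)
  read a, top U: go to s2, push U → (s2, accd, UU$)
  read a, top U: go to s2, push U → (s2, ccd, UU$)
  read c, top U: go to s0, push U → (s0, cd, UU$)
  read c, top U: go to s1, push U → (s1, d, UU$)
  read d, top U: go to s2, push YY → (s2, ε, YYU$)
  ε-move, top Y: go to s0, push ε → (s0, ε, YU$)
All input consumed in state s0 with stack YU$.

YU$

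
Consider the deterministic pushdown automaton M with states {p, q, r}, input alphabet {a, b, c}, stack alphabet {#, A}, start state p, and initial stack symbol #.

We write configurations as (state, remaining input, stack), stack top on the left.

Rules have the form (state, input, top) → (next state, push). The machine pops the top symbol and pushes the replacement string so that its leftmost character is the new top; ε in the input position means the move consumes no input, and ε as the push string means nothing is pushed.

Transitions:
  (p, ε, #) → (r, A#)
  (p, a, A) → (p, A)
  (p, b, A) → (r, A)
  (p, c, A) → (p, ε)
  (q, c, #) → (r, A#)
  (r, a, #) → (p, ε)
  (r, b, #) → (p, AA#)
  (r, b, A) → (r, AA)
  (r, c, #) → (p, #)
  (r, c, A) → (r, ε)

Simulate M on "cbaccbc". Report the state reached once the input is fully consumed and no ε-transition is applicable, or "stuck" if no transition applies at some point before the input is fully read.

r

(p, cbaccbc, #)
  ε-move, top #: go to r, push A# → (r, cbaccbc, A#)
  read c, top A: go to r, push ε → (r, baccbc, #)
  read b, top #: go to p, push AA# → (p, accbc, AA#)
  read a, top A: go to p, push A → (p, ccbc, AA#)
  read c, top A: go to p, push ε → (p, cbc, A#)
  read c, top A: go to p, push ε → (p, bc, #)
  ε-move, top #: go to r, push A# → (r, bc, A#)
  read b, top A: go to r, push AA → (r, c, AA#)
  read c, top A: go to r, push ε → (r, ε, A#)
All input consumed; M is in state r.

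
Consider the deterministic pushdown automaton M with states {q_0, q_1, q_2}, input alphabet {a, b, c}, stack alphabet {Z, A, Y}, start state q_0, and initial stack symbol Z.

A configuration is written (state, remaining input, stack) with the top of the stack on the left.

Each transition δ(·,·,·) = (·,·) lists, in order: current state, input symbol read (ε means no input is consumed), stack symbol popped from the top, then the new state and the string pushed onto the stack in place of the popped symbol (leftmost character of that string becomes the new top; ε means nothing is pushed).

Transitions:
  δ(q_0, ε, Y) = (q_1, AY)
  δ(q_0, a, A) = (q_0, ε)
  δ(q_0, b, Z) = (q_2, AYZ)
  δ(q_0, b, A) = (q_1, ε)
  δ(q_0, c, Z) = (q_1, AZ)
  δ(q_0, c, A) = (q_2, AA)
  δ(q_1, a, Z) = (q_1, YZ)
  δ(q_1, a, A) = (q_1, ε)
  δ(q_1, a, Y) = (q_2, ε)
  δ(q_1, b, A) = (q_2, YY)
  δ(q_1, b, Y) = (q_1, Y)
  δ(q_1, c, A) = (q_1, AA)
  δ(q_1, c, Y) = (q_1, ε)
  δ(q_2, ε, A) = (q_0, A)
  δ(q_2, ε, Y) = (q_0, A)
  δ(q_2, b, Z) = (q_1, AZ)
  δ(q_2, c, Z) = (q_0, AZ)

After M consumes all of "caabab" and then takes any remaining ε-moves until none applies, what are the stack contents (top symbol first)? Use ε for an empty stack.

(q_0, caabab, Z)
  read c, top Z: go to q_1, push AZ → (q_1, aabab, AZ)
  read a, top A: go to q_1, push ε → (q_1, abab, Z)
  read a, top Z: go to q_1, push YZ → (q_1, bab, YZ)
  read b, top Y: go to q_1, push Y → (q_1, ab, YZ)
  read a, top Y: go to q_2, push ε → (q_2, b, Z)
  read b, top Z: go to q_1, push AZ → (q_1, ε, AZ)
All input consumed in state q_1 with stack AZ.

AZ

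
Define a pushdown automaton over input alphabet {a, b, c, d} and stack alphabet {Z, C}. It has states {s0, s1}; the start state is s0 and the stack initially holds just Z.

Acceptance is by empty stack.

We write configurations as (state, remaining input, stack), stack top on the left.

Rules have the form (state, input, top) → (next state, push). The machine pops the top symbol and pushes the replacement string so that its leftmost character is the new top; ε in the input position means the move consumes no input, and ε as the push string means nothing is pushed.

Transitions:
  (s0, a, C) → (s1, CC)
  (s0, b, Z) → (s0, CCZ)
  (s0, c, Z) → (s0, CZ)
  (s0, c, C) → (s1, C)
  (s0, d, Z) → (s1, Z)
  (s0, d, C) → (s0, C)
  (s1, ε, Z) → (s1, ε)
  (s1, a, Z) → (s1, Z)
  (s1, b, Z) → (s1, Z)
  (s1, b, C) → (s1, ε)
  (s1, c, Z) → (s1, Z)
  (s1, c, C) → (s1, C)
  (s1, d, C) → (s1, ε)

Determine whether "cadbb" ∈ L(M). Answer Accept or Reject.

Accept

One accepting computation: (s0, cadbb, Z) ⊢ (s0, adbb, CZ) ⊢ (s1, dbb, CCZ) ⊢ (s1, bb, CZ) ⊢ (s1, b, Z) ⊢ (s1, ε, Z) ⊢ (s1, ε, ε)
All input consumed and the stack is empty.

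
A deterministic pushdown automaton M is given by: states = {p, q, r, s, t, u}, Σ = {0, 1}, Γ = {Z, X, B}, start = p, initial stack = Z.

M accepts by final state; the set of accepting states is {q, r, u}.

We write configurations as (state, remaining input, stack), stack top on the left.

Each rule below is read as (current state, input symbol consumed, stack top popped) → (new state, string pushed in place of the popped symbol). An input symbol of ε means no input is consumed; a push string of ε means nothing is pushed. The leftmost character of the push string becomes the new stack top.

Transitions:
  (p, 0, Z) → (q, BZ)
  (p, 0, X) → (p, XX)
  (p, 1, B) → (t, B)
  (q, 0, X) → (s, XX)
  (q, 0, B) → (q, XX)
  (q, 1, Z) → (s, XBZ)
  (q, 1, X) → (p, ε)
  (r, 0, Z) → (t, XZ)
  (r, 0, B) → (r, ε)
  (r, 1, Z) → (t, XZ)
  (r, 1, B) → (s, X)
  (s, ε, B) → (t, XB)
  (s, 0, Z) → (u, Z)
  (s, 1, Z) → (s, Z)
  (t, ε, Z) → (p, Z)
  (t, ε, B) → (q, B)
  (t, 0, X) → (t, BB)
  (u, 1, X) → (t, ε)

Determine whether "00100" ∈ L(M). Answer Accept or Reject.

Reject

(p, 00100, Z)
  read 0, top Z: go to q, push BZ → (q, 0100, BZ)
  read 0, top B: go to q, push XX → (q, 100, XXZ)
  read 1, top X: go to p, push ε → (p, 00, XZ)
  read 0, top X: go to p, push XX → (p, 0, XXZ)
  read 0, top X: go to p, push XX → (p, ε, XXXZ)
All input consumed; state p ∉ F and no further ε-move applies.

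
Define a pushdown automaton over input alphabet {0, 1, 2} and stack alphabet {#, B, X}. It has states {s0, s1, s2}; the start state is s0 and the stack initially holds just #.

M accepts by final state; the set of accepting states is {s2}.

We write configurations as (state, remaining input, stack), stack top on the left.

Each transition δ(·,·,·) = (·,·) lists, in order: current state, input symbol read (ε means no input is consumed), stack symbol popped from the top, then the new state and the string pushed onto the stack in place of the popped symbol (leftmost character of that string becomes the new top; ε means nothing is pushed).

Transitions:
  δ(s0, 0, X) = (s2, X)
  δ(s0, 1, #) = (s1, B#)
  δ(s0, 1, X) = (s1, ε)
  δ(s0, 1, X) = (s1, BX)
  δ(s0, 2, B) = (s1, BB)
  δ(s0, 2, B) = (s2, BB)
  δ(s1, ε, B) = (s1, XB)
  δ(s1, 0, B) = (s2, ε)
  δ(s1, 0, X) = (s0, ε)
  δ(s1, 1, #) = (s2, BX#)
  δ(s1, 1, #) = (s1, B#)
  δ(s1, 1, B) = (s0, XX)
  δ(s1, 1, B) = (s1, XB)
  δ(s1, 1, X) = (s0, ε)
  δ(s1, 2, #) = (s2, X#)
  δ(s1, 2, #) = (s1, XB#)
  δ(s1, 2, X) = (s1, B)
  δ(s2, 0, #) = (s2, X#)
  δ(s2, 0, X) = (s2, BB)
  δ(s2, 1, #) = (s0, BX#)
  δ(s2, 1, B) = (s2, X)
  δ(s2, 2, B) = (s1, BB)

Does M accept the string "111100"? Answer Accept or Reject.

One accepting computation: (s0, 111100, #) ⊢ (s1, 11100, B#) ⊢ (s0, 1100, XX#) ⊢ (s1, 100, BXX#) ⊢ (s0, 00, XXXX#) ⊢ (s2, 0, XXXX#) ⊢ (s2, ε, BBXXX#)
All input consumed and state s2 ∈ F.

Accept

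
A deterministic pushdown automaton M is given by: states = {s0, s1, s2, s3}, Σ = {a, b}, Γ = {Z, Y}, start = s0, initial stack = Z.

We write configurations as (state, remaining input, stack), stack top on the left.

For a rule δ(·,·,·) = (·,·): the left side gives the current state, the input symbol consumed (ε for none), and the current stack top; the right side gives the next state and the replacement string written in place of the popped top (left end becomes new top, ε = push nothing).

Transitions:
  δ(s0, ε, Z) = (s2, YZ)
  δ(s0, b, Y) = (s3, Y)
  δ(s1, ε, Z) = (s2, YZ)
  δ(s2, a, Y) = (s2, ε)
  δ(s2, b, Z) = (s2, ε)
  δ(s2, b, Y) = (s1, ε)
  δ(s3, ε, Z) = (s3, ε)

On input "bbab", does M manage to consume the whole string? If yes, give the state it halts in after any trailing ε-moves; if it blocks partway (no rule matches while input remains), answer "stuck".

s2

(s0, bbab, Z) ⊢ (s2, bbab, YZ) ⊢ (s1, bab, Z) ⊢ (s2, bab, YZ) ⊢ (s1, ab, Z) ⊢ (s2, ab, YZ) ⊢ (s2, b, Z) ⊢ (s2, ε, ε)
All input consumed; M is in state s2.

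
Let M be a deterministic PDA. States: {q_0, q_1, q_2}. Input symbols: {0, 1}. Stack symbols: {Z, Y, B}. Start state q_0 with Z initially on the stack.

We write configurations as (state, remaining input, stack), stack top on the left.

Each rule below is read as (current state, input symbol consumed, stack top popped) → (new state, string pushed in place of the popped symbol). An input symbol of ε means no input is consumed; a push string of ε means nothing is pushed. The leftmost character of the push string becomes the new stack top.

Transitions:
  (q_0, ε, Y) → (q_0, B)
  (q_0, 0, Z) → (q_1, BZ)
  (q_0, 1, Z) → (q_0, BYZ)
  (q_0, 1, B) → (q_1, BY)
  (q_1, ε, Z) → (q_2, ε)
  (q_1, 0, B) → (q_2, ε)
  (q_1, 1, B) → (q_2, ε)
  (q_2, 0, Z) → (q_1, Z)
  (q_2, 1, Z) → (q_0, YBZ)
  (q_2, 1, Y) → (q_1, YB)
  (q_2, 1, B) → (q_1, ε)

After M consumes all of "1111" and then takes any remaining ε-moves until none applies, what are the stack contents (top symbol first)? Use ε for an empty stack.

(q_0, 1111, Z)
  read 1, top Z: go to q_0, push BYZ → (q_0, 111, BYZ)
  read 1, top B: go to q_1, push BY → (q_1, 11, BYYZ)
  read 1, top B: go to q_2, push ε → (q_2, 1, YYZ)
  read 1, top Y: go to q_1, push YB → (q_1, ε, YBYZ)
All input consumed in state q_1 with stack YBYZ.

YBYZ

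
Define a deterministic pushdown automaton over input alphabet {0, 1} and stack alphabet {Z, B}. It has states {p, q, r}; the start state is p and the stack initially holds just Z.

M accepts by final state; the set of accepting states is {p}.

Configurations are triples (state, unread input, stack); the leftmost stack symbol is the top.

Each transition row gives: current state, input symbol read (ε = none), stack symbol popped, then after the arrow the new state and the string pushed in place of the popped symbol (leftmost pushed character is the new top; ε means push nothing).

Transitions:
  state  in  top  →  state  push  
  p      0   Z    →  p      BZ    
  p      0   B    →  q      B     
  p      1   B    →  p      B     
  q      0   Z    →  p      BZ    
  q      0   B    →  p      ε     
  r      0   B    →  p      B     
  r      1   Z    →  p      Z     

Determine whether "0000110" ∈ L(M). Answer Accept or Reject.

(p, 0000110, Z)
  read 0, top Z: go to p, push BZ → (p, 000110, BZ)
  read 0, top B: go to q, push B → (q, 00110, BZ)
  read 0, top B: go to p, push ε → (p, 0110, Z)
  read 0, top Z: go to p, push BZ → (p, 110, BZ)
  read 1, top B: go to p, push B → (p, 10, BZ)
  read 1, top B: go to p, push B → (p, 0, BZ)
  read 0, top B: go to q, push B → (q, ε, BZ)
All input consumed; state q ∉ F and no further ε-move applies.

Reject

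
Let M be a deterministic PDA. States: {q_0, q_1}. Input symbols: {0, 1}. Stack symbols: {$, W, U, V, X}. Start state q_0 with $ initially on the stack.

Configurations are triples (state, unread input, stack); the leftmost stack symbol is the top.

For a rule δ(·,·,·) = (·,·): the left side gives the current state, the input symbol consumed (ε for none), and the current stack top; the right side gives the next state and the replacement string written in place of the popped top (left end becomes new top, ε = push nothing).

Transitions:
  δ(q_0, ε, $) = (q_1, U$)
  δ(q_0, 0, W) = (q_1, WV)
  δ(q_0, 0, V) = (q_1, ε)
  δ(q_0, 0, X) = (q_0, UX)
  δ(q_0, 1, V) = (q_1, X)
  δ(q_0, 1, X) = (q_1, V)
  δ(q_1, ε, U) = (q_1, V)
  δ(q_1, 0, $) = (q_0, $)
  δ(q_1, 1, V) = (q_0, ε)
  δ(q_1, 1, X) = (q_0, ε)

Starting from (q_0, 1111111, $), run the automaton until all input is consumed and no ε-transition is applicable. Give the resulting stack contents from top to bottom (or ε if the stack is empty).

V$

(q_0, 1111111, $) ⊢ (q_1, 1111111, U$) ⊢ (q_1, 1111111, V$) ⊢ (q_0, 111111, $) ⊢ (q_1, 111111, U$) ⊢ (q_1, 111111, V$) ⊢ (q_0, 11111, $) ⊢ (q_1, 11111, U$) ⊢ (q_1, 11111, V$) ⊢ (q_0, 1111, $) ⊢ (q_1, 1111, U$) ⊢ (q_1, 1111, V$) ⊢ (q_0, 111, $) ⊢ (q_1, 111, U$) ⊢ (q_1, 111, V$) ⊢ (q_0, 11, $) ⊢ (q_1, 11, U$) ⊢ (q_1, 11, V$) ⊢ (q_0, 1, $) ⊢ (q_1, 1, U$) ⊢ (q_1, 1, V$) ⊢ (q_0, ε, $) ⊢ (q_1, ε, U$) ⊢ (q_1, ε, V$)
All input consumed in state q_1 with stack V$.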